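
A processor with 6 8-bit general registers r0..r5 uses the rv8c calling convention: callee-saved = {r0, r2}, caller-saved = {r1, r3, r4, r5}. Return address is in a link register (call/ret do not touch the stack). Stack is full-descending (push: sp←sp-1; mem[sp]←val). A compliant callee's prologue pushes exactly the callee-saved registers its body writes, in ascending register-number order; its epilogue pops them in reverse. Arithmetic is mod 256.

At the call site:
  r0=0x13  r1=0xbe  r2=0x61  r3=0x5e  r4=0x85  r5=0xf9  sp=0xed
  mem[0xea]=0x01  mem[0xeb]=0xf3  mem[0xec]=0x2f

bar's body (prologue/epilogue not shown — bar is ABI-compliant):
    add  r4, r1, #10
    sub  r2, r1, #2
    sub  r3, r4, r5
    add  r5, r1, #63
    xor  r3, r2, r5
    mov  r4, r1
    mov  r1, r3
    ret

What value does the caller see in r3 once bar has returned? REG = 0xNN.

prologue: push r2 -> mem[0xec]=0x61, sp=0xec
body[0] add  r4, r1, #10 -> r4=0xc8
body[1] sub  r2, r1, #2 -> r2=0xbc
body[2] sub  r3, r4, r5 -> r3=0xcf
body[3] add  r5, r1, #63 -> r5=0xfd
body[4] xor  r3, r2, r5 -> r3=0x41
body[5] mov  r4, r1 -> r4=0xbe
body[6] mov  r1, r3 -> r1=0x41
epilogue: pop r2=0x61, sp=0xed
r3 is caller-saved -> body value

REG = 0x41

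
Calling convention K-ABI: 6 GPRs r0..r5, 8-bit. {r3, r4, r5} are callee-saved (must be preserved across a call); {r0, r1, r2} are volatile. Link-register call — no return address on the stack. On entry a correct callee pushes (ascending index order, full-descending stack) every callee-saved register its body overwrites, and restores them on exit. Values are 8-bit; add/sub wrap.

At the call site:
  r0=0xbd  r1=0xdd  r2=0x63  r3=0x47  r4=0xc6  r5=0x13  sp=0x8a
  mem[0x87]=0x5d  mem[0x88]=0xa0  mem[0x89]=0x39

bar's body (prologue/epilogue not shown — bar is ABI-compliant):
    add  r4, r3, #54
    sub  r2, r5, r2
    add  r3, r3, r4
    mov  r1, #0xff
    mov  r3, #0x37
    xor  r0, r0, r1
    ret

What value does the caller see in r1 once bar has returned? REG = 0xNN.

prologue: push r3 -> mem[0x89]=0x47, sp=0x89
prologue: push r4 -> mem[0x88]=0xc6, sp=0x88
body[0] add  r4, r3, #54 -> r4=0x7d
body[1] sub  r2, r5, r2 -> r2=0xb0
body[2] add  r3, r3, r4 -> r3=0xc4
body[3] mov  r1, #0xff -> r1=0xff
body[4] mov  r3, #0x37 -> r3=0x37
body[5] xor  r0, r0, r1 -> r0=0x42
epilogue: pop r4=0xc6, sp=0x89
epilogue: pop r3=0x47, sp=0x8a
r1 is caller-saved -> body value

REG = 0xff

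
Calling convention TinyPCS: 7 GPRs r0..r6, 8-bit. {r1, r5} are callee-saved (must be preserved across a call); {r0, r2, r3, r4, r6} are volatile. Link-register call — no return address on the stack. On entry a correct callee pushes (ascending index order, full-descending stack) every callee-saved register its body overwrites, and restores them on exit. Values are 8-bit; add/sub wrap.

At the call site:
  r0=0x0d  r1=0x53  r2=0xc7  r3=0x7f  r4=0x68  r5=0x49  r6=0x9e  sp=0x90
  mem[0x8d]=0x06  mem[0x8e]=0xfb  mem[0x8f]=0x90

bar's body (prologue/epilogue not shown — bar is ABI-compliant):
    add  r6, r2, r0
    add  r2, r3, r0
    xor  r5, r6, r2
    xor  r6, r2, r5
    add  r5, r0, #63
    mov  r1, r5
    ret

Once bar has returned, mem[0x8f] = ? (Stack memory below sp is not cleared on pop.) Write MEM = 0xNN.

prologue: push r1 → mem[0x8f]=0x53, sp=0x8f
prologue: push r5 → mem[0x8e]=0x49, sp=0x8e
body[0] add  r6, r2, r0 → r6=0xd4
body[1] add  r2, r3, r0 → r2=0x8c
body[2] xor  r5, r6, r2 → r5=0x58
body[3] xor  r6, r2, r5 → r6=0xd4
body[4] add  r5, r0, #63 → r5=0x4c
body[5] mov  r1, r5 → r1=0x4c
epilogue: pop r5=0x49, sp=0x8f
epilogue: pop r1=0x53, sp=0x90
prologue pushed ['r1', 'r5'] at ['0x8f', '0x8e']

MEM = 0x53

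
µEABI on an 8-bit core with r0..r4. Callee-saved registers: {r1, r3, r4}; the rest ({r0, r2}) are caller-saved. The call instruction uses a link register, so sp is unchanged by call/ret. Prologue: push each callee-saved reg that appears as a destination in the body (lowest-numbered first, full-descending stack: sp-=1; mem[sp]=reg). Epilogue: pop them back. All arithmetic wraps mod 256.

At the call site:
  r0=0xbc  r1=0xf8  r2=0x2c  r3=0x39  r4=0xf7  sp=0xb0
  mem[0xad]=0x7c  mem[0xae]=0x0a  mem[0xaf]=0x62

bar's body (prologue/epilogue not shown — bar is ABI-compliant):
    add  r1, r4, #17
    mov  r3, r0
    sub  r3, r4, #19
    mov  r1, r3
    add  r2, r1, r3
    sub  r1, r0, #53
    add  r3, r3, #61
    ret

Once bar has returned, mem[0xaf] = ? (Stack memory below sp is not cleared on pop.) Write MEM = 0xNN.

prologue: push r1 -> mem[0xaf]=0xf8, sp=0xaf
prologue: push r3 -> mem[0xae]=0x39, sp=0xae
body[0] add  r1, r4, #17 -> r1=0x08
body[1] mov  r3, r0 -> r3=0xbc
body[2] sub  r3, r4, #19 -> r3=0xe4
body[3] mov  r1, r3 -> r1=0xe4
body[4] add  r2, r1, r3 -> r2=0xc8
body[5] sub  r1, r0, #53 -> r1=0x87
body[6] add  r3, r3, #61 -> r3=0x21
epilogue: pop r3=0x39, sp=0xaf
epilogue: pop r1=0xf8, sp=0xb0
prologue pushed ['r1', 'r3'] at ['0xaf', '0xae']

MEM = 0xf8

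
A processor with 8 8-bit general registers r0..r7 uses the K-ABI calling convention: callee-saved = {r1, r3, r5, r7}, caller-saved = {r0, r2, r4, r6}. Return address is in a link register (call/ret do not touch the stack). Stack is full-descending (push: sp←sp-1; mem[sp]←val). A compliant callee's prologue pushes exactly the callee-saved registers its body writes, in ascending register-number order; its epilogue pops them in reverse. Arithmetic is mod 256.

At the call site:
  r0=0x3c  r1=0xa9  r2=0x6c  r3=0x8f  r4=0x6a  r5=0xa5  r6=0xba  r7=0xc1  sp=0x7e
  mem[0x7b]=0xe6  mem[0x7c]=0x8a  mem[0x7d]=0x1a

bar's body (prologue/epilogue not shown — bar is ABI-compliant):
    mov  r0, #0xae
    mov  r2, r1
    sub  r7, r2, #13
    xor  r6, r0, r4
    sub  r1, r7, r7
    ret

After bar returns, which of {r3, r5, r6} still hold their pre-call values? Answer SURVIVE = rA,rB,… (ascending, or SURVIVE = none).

prologue: push r1 → mem[0x7d]=0xa9, sp=0x7d
prologue: push r7 → mem[0x7c]=0xc1, sp=0x7c
body[0] mov  r0, #0xae → r0=0xae
body[1] mov  r2, r1 → r2=0xa9
body[2] sub  r7, r2, #13 → r7=0x9c
body[3] xor  r6, r0, r4 → r6=0xc4
body[4] sub  r1, r7, r7 → r1=0x00
epilogue: pop r7=0xc1, sp=0x7d
epilogue: pop r1=0xa9, sp=0x7e
r3: callee-saved, written=False
r5: callee-saved, written=False
r6: caller-saved, written=True

SURVIVE = r3,r5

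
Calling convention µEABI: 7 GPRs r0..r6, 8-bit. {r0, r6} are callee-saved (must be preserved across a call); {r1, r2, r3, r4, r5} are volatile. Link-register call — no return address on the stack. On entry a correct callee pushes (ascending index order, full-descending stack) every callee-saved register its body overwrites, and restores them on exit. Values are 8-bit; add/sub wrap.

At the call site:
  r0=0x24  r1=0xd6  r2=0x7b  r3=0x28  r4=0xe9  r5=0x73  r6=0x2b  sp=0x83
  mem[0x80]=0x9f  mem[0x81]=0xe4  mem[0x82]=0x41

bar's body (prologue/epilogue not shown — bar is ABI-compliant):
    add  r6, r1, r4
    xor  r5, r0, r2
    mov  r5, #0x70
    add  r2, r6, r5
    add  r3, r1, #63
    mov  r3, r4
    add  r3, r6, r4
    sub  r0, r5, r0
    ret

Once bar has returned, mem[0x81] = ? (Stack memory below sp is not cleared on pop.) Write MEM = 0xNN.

MEM = 0x2b

prologue: push r0 → mem[0x82]=0x24, sp=0x82
prologue: push r6 → mem[0x81]=0x2b, sp=0x81
body[0] add  r6, r1, r4 → r6=0xbf
body[1] xor  r5, r0, r2 → r5=0x5f
body[2] mov  r5, #0x70 → r5=0x70
body[3] add  r2, r6, r5 → r2=0x2f
body[4] add  r3, r1, #63 → r3=0x15
body[5] mov  r3, r4 → r3=0xe9
body[6] add  r3, r6, r4 → r3=0xa8
body[7] sub  r0, r5, r0 → r0=0x4c
epilogue: pop r6=0x2b, sp=0x82
epilogue: pop r0=0x24, sp=0x83
prologue pushed ['r0', 'r6'] at ['0x82', '0x81']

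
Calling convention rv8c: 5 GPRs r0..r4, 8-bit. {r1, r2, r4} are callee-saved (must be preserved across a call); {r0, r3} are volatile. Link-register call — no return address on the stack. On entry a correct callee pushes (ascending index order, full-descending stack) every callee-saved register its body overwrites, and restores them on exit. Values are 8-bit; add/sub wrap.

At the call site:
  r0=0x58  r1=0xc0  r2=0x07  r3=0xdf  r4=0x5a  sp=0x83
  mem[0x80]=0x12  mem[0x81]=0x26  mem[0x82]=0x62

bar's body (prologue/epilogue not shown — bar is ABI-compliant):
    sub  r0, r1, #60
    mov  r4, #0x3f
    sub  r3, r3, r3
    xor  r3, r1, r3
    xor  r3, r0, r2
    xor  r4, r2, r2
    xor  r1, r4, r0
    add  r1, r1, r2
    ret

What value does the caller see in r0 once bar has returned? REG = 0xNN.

REG = 0x84

prologue: push r1 -> mem[0x82]=0xc0, sp=0x82
prologue: push r4 -> mem[0x81]=0x5a, sp=0x81
body[0] sub  r0, r1, #60 -> r0=0x84
body[1] mov  r4, #0x3f -> r4=0x3f
body[2] sub  r3, r3, r3 -> r3=0x00
body[3] xor  r3, r1, r3 -> r3=0xc0
body[4] xor  r3, r0, r2 -> r3=0x83
body[5] xor  r4, r2, r2 -> r4=0x00
body[6] xor  r1, r4, r0 -> r1=0x84
body[7] add  r1, r1, r2 -> r1=0x8b
epilogue: pop r4=0x5a, sp=0x82
epilogue: pop r1=0xc0, sp=0x83
r0 is caller-saved -> body value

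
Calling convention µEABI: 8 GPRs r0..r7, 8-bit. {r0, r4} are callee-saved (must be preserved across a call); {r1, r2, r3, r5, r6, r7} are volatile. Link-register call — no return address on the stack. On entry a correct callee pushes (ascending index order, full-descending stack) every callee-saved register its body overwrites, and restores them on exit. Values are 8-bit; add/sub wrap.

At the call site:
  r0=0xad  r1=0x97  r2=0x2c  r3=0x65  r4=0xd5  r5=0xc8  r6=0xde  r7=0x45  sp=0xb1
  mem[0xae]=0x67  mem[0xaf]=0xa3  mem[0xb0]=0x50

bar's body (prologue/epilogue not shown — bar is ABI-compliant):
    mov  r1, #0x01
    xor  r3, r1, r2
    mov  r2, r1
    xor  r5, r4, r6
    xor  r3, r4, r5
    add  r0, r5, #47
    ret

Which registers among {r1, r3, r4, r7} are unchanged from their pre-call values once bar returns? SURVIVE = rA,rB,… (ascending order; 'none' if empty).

prologue: push r0 → mem[0xb0]=0xad, sp=0xb0
body[0] mov  r1, #0x01 → r1=0x01
body[1] xor  r3, r1, r2 → r3=0x2d
body[2] mov  r2, r1 → r2=0x01
body[3] xor  r5, r4, r6 → r5=0x0b
body[4] xor  r3, r4, r5 → r3=0xde
body[5] add  r0, r5, #47 → r0=0x3a
epilogue: pop r0=0xad, sp=0xb1
r1: caller-saved, written=True
r3: caller-saved, written=True
r4: callee-saved, written=False
r7: caller-saved, written=False

SURVIVE = r4,r7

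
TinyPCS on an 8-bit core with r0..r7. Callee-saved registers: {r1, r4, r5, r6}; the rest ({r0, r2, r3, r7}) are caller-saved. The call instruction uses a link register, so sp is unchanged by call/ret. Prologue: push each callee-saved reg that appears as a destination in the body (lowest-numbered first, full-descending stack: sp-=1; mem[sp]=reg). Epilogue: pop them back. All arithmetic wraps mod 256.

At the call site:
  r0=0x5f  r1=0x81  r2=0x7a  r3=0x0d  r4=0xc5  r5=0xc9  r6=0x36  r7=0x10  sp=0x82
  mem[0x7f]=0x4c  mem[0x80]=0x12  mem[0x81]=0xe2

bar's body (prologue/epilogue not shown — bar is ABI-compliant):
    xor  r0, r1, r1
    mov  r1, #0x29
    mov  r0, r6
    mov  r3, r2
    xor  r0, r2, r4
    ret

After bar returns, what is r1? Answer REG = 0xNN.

REG = 0x81

prologue: push r1 -> mem[0x81]=0x81, sp=0x81
body[0] xor  r0, r1, r1 -> r0=0x00
body[1] mov  r1, #0x29 -> r1=0x29
body[2] mov  r0, r6 -> r0=0x36
body[3] mov  r3, r2 -> r3=0x7a
body[4] xor  r0, r2, r4 -> r0=0xbf
epilogue: pop r1=0x81, sp=0x82
r1 is callee-saved -> restored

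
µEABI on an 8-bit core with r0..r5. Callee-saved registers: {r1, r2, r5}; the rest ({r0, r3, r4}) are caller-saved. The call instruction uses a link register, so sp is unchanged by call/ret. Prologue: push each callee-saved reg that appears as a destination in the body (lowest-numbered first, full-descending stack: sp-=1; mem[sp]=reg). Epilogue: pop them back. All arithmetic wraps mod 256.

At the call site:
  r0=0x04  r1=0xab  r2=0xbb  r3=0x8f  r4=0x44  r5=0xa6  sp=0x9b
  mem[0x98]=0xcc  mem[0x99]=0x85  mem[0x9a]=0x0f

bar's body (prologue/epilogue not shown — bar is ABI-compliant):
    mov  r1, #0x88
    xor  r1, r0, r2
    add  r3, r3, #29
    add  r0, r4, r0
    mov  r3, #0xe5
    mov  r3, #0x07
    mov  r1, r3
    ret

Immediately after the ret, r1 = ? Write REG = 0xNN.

prologue: push r1 -> mem[0x9a]=0xab, sp=0x9a
body[0] mov  r1, #0x88 -> r1=0x88
body[1] xor  r1, r0, r2 -> r1=0xbf
body[2] add  r3, r3, #29 -> r3=0xac
body[3] add  r0, r4, r0 -> r0=0x48
body[4] mov  r3, #0xe5 -> r3=0xe5
body[5] mov  r3, #0x07 -> r3=0x07
body[6] mov  r1, r3 -> r1=0x07
epilogue: pop r1=0xab, sp=0x9b
r1 is callee-saved -> restored

REG = 0xab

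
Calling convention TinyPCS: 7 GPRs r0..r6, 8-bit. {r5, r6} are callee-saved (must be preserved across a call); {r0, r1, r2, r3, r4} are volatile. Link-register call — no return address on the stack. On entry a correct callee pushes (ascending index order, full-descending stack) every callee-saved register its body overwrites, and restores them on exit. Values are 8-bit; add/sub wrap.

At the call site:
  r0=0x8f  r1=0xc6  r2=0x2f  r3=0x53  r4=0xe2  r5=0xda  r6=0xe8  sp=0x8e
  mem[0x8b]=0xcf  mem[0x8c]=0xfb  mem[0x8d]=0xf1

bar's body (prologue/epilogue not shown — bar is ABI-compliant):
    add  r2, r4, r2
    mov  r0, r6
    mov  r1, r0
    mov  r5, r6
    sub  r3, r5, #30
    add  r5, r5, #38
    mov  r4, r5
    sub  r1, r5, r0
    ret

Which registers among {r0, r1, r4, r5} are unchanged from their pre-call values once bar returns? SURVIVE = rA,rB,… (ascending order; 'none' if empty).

prologue: push r5 → mem[0x8d]=0xda, sp=0x8d
body[0] add  r2, r4, r2 → r2=0x11
body[1] mov  r0, r6 → r0=0xe8
body[2] mov  r1, r0 → r1=0xe8
body[3] mov  r5, r6 → r5=0xe8
body[4] sub  r3, r5, #30 → r3=0xca
body[5] add  r5, r5, #38 → r5=0x0e
body[6] mov  r4, r5 → r4=0x0e
body[7] sub  r1, r5, r0 → r1=0x26
epilogue: pop r5=0xda, sp=0x8e
r0: caller-saved, written=True
r1: caller-saved, written=True
r4: caller-saved, written=True
r5: callee-saved, written=True

SURVIVE = r5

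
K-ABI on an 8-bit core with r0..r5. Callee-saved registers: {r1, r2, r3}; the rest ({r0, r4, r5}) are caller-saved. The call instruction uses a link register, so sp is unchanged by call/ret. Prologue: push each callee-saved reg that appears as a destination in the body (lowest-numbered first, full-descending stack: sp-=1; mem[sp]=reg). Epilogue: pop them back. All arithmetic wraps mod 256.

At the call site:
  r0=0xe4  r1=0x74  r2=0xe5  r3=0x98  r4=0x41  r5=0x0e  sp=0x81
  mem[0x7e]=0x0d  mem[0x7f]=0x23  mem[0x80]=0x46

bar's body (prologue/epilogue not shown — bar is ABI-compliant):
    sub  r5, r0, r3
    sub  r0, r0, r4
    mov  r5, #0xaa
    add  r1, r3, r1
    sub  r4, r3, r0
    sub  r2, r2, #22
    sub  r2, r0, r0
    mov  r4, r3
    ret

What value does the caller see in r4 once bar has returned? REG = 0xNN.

REG = 0x98

prologue: push r1 → mem[0x80]=0x74, sp=0x80
prologue: push r2 → mem[0x7f]=0xe5, sp=0x7f
body[0] sub  r5, r0, r3 → r5=0x4c
body[1] sub  r0, r0, r4 → r0=0xa3
body[2] mov  r5, #0xaa → r5=0xaa
body[3] add  r1, r3, r1 → r1=0x0c
body[4] sub  r4, r3, r0 → r4=0xf5
body[5] sub  r2, r2, #22 → r2=0xcf
body[6] sub  r2, r0, r0 → r2=0x00
body[7] mov  r4, r3 → r4=0x98
epilogue: pop r2=0xe5, sp=0x80
epilogue: pop r1=0x74, sp=0x81
r4 is caller-saved → body value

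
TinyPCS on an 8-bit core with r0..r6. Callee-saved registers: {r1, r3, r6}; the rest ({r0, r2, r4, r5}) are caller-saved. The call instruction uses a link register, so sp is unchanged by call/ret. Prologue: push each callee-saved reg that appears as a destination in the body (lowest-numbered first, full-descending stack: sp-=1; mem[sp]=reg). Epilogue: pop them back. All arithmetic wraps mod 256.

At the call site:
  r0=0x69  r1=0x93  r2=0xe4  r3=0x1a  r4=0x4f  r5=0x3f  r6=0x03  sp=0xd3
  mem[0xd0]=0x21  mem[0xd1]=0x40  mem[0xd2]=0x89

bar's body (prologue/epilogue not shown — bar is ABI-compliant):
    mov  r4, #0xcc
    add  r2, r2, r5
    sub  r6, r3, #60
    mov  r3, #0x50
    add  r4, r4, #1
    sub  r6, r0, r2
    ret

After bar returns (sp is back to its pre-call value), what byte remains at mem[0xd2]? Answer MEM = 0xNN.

MEM = 0x1a

prologue: push r3 → mem[0xd2]=0x1a, sp=0xd2
prologue: push r6 → mem[0xd1]=0x03, sp=0xd1
body[0] mov  r4, #0xcc → r4=0xcc
body[1] add  r2, r2, r5 → r2=0x23
body[2] sub  r6, r3, #60 → r6=0xde
body[3] mov  r3, #0x50 → r3=0x50
body[4] add  r4, r4, #1 → r4=0xcd
body[5] sub  r6, r0, r2 → r6=0x46
epilogue: pop r6=0x03, sp=0xd2
epilogue: pop r3=0x1a, sp=0xd3
prologue pushed ['r3', 'r6'] at ['0xd2', '0xd1']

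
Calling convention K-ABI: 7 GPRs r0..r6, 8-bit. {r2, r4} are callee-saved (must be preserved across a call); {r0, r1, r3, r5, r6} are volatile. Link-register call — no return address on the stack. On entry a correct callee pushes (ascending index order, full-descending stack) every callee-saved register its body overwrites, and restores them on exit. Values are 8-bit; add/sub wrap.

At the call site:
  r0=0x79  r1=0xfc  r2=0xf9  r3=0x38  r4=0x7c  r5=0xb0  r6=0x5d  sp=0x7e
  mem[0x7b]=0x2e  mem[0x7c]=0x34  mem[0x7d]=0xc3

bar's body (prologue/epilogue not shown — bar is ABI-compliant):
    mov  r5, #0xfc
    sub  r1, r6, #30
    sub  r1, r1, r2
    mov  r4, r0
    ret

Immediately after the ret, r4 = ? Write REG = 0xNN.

prologue: push r4 -> mem[0x7d]=0x7c, sp=0x7d
body[0] mov  r5, #0xfc -> r5=0xfc
body[1] sub  r1, r6, #30 -> r1=0x3f
body[2] sub  r1, r1, r2 -> r1=0x46
body[3] mov  r4, r0 -> r4=0x79
epilogue: pop r4=0x7c, sp=0x7e
r4 is callee-saved -> restored

REG = 0x7c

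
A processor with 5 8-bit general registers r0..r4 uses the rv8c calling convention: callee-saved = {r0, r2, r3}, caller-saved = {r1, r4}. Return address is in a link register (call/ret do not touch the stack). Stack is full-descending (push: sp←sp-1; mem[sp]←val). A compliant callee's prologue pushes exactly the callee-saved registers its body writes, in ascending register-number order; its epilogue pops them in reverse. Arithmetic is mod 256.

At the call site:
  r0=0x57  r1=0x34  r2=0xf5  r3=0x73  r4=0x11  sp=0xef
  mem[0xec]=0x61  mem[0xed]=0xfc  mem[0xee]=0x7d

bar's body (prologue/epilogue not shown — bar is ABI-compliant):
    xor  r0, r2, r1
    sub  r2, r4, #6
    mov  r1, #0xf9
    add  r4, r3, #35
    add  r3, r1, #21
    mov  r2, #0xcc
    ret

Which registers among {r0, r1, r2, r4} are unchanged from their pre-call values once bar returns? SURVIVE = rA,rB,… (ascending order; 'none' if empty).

prologue: push r0 -> mem[0xee]=0x57, sp=0xee
prologue: push r2 -> mem[0xed]=0xf5, sp=0xed
prologue: push r3 -> mem[0xec]=0x73, sp=0xec
body[0] xor  r0, r2, r1 -> r0=0xc1
body[1] sub  r2, r4, #6 -> r2=0x0b
body[2] mov  r1, #0xf9 -> r1=0xf9
body[3] add  r4, r3, #35 -> r4=0x96
body[4] add  r3, r1, #21 -> r3=0x0e
body[5] mov  r2, #0xcc -> r2=0xcc
epilogue: pop r3=0x73, sp=0xed
epilogue: pop r2=0xf5, sp=0xee
epilogue: pop r0=0x57, sp=0xef
r0: callee-saved, written=True
r1: caller-saved, written=True
r2: callee-saved, written=True
r4: caller-saved, written=True

SURVIVE = r0,r2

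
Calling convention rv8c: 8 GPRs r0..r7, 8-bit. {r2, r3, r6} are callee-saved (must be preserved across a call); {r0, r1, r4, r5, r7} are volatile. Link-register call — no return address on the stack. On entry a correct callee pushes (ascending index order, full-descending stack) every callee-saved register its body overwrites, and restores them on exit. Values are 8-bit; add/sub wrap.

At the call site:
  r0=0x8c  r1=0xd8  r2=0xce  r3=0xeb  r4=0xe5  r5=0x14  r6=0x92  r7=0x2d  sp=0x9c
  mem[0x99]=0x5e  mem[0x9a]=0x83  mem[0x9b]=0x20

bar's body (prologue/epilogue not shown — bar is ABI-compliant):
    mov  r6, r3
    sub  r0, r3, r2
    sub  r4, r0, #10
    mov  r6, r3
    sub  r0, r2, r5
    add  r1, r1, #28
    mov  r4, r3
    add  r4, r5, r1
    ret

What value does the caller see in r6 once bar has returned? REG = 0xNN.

REG = 0x92

prologue: push r6 → mem[0x9b]=0x92, sp=0x9b
body[0] mov  r6, r3 → r6=0xeb
body[1] sub  r0, r3, r2 → r0=0x1d
body[2] sub  r4, r0, #10 → r4=0x13
body[3] mov  r6, r3 → r6=0xeb
body[4] sub  r0, r2, r5 → r0=0xba
body[5] add  r1, r1, #28 → r1=0xf4
body[6] mov  r4, r3 → r4=0xeb
body[7] add  r4, r5, r1 → r4=0x08
epilogue: pop r6=0x92, sp=0x9c
r6 is callee-saved → restored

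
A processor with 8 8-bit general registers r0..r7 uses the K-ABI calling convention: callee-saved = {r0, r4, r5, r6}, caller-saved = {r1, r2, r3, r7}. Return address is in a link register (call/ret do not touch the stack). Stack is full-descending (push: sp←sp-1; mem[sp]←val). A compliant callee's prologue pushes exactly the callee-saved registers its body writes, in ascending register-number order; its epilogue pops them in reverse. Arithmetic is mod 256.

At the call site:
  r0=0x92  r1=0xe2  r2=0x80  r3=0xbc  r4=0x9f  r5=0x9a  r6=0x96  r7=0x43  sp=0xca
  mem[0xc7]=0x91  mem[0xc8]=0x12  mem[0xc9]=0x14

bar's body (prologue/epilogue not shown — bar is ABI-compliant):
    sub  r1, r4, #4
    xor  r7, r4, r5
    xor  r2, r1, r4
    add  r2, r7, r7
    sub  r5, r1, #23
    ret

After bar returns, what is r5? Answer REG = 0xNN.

REG = 0x9a

prologue: push r5 → mem[0xc9]=0x9a, sp=0xc9
body[0] sub  r1, r4, #4 → r1=0x9b
body[1] xor  r7, r4, r5 → r7=0x05
body[2] xor  r2, r1, r4 → r2=0x04
body[3] add  r2, r7, r7 → r2=0x0a
body[4] sub  r5, r1, #23 → r5=0x84
epilogue: pop r5=0x9a, sp=0xca
r5 is callee-saved → restored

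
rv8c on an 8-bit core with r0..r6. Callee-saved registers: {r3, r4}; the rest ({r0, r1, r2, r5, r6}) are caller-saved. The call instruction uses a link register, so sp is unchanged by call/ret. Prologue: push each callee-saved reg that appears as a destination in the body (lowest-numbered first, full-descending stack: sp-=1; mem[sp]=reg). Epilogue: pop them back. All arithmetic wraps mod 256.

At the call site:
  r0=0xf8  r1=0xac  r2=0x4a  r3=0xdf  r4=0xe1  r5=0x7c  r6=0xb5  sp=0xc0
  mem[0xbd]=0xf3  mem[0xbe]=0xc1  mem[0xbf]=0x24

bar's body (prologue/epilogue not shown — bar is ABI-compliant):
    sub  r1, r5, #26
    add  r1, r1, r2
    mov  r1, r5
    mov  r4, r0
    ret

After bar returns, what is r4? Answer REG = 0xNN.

prologue: push r4 → mem[0xbf]=0xe1, sp=0xbf
body[0] sub  r1, r5, #26 → r1=0x62
body[1] add  r1, r1, r2 → r1=0xac
body[2] mov  r1, r5 → r1=0x7c
body[3] mov  r4, r0 → r4=0xf8
epilogue: pop r4=0xe1, sp=0xc0
r4 is callee-saved → restored

REG = 0xe1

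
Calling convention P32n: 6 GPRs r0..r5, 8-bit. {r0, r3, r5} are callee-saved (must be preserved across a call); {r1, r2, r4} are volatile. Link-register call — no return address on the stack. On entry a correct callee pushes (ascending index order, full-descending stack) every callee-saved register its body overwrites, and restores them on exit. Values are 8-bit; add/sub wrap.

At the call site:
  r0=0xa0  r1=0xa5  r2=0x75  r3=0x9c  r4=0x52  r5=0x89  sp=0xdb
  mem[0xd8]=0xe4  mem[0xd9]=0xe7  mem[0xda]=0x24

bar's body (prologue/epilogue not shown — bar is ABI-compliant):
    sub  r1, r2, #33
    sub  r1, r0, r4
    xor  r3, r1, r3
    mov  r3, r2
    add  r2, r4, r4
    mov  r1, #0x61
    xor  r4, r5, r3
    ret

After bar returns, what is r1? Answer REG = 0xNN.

REG = 0x61

prologue: push r3 -> mem[0xda]=0x9c, sp=0xda
body[0] sub  r1, r2, #33 -> r1=0x54
body[1] sub  r1, r0, r4 -> r1=0x4e
body[2] xor  r3, r1, r3 -> r3=0xd2
body[3] mov  r3, r2 -> r3=0x75
body[4] add  r2, r4, r4 -> r2=0xa4
body[5] mov  r1, #0x61 -> r1=0x61
body[6] xor  r4, r5, r3 -> r4=0xfc
epilogue: pop r3=0x9c, sp=0xdb
r1 is caller-saved -> body value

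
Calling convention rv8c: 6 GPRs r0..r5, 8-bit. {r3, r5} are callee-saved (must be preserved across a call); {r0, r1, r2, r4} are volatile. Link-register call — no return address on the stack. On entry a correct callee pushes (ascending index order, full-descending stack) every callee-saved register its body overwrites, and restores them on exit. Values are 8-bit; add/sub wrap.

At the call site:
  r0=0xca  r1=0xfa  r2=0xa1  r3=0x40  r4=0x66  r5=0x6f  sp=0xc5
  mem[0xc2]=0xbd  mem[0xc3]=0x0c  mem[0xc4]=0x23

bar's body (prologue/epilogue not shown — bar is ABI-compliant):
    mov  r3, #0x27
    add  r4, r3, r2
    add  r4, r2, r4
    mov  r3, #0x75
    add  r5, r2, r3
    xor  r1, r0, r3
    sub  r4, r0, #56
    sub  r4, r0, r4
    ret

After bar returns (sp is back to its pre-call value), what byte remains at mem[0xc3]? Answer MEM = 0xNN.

prologue: push r3 -> mem[0xc4]=0x40, sp=0xc4
prologue: push r5 -> mem[0xc3]=0x6f, sp=0xc3
body[0] mov  r3, #0x27 -> r3=0x27
body[1] add  r4, r3, r2 -> r4=0xc8
body[2] add  r4, r2, r4 -> r4=0x69
body[3] mov  r3, #0x75 -> r3=0x75
body[4] add  r5, r2, r3 -> r5=0x16
body[5] xor  r1, r0, r3 -> r1=0xbf
body[6] sub  r4, r0, #56 -> r4=0x92
body[7] sub  r4, r0, r4 -> r4=0x38
epilogue: pop r5=0x6f, sp=0xc4
epilogue: pop r3=0x40, sp=0xc5
prologue pushed ['r3', 'r5'] at ['0xc4', '0xc3']

MEM = 0x6f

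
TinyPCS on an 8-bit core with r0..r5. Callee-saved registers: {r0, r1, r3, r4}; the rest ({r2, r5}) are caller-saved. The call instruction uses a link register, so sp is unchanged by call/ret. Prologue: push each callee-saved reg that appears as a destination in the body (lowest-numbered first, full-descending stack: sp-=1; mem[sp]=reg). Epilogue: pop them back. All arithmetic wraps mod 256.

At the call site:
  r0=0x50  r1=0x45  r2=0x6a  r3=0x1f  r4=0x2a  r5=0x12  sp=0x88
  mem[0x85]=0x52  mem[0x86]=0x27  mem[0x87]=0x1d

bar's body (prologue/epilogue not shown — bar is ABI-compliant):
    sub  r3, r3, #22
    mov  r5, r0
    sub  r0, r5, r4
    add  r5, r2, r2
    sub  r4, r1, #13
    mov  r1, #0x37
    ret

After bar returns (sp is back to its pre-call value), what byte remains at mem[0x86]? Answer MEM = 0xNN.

MEM = 0x45

prologue: push r0 → mem[0x87]=0x50, sp=0x87
prologue: push r1 → mem[0x86]=0x45, sp=0x86
prologue: push r3 → mem[0x85]=0x1f, sp=0x85
prologue: push r4 → mem[0x84]=0x2a, sp=0x84
body[0] sub  r3, r3, #22 → r3=0x09
body[1] mov  r5, r0 → r5=0x50
body[2] sub  r0, r5, r4 → r0=0x26
body[3] add  r5, r2, r2 → r5=0xd4
body[4] sub  r4, r1, #13 → r4=0x38
body[5] mov  r1, #0x37 → r1=0x37
epilogue: pop r4=0x2a, sp=0x85
epilogue: pop r3=0x1f, sp=0x86
epilogue: pop r1=0x45, sp=0x87
epilogue: pop r0=0x50, sp=0x88
prologue pushed ['r0', 'r1', 'r3', 'r4'] at ['0x87', '0x86', '0x85', '0x84']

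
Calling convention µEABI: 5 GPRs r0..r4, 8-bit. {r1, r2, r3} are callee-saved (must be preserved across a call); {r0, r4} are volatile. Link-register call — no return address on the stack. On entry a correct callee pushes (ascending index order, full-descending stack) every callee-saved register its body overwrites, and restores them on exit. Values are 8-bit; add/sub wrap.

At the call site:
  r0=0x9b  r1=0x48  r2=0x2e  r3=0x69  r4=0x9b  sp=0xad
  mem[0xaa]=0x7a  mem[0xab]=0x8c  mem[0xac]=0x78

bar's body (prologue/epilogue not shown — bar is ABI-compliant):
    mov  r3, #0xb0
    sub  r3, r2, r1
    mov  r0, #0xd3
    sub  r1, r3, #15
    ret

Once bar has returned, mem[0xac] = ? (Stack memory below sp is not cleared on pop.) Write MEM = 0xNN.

MEM = 0x48

prologue: push r1 -> mem[0xac]=0x48, sp=0xac
prologue: push r3 -> mem[0xab]=0x69, sp=0xab
body[0] mov  r3, #0xb0 -> r3=0xb0
body[1] sub  r3, r2, r1 -> r3=0xe6
body[2] mov  r0, #0xd3 -> r0=0xd3
body[3] sub  r1, r3, #15 -> r1=0xd7
epilogue: pop r3=0x69, sp=0xac
epilogue: pop r1=0x48, sp=0xad
prologue pushed ['r1', 'r3'] at ['0xac', '0xab']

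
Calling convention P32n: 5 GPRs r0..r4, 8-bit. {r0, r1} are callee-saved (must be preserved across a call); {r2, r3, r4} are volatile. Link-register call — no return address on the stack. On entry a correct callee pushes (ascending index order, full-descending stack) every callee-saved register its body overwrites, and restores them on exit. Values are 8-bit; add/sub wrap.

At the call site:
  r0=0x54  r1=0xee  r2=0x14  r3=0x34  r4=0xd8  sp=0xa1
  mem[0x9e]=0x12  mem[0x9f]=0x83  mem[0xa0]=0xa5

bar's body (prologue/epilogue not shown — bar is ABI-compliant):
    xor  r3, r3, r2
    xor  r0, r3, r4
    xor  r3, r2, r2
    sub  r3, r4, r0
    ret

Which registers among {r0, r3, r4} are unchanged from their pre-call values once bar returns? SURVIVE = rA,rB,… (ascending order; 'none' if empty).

SURVIVE = r0,r4

prologue: push r0 → mem[0xa0]=0x54, sp=0xa0
body[0] xor  r3, r3, r2 → r3=0x20
body[1] xor  r0, r3, r4 → r0=0xf8
body[2] xor  r3, r2, r2 → r3=0x00
body[3] sub  r3, r4, r0 → r3=0xe0
epilogue: pop r0=0x54, sp=0xa1
r0: callee-saved, written=True
r3: caller-saved, written=True
r4: caller-saved, written=False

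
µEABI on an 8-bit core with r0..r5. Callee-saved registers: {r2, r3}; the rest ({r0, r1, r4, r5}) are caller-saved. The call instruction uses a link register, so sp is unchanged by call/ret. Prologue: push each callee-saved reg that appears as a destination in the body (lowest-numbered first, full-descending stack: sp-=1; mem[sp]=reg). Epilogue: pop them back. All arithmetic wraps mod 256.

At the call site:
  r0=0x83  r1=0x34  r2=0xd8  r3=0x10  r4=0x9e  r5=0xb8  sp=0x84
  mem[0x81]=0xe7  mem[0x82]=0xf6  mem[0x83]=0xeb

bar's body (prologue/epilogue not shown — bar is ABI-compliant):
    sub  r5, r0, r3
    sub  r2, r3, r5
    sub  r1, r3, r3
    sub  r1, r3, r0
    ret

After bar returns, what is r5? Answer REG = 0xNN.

prologue: push r2 -> mem[0x83]=0xd8, sp=0x83
body[0] sub  r5, r0, r3 -> r5=0x73
body[1] sub  r2, r3, r5 -> r2=0x9d
body[2] sub  r1, r3, r3 -> r1=0x00
body[3] sub  r1, r3, r0 -> r1=0x8d
epilogue: pop r2=0xd8, sp=0x84
r5 is caller-saved -> body value

REG = 0x73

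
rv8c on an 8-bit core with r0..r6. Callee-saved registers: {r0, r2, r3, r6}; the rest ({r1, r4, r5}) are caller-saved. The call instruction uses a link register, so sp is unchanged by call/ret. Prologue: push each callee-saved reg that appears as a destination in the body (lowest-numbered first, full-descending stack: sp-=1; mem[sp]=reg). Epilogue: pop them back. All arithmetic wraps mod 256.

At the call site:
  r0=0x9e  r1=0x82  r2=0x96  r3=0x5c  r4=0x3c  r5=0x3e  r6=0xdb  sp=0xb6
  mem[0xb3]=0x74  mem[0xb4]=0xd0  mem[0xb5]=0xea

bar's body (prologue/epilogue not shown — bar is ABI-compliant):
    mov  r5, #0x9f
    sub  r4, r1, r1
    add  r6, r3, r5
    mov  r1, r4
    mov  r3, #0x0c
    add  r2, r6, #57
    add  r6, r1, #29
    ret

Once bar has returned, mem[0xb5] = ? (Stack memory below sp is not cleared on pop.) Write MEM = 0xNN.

MEM = 0x96

prologue: push r2 -> mem[0xb5]=0x96, sp=0xb5
prologue: push r3 -> mem[0xb4]=0x5c, sp=0xb4
prologue: push r6 -> mem[0xb3]=0xdb, sp=0xb3
body[0] mov  r5, #0x9f -> r5=0x9f
body[1] sub  r4, r1, r1 -> r4=0x00
body[2] add  r6, r3, r5 -> r6=0xfb
body[3] mov  r1, r4 -> r1=0x00
body[4] mov  r3, #0x0c -> r3=0x0c
body[5] add  r2, r6, #57 -> r2=0x34
body[6] add  r6, r1, #29 -> r6=0x1d
epilogue: pop r6=0xdb, sp=0xb4
epilogue: pop r3=0x5c, sp=0xb5
epilogue: pop r2=0x96, sp=0xb6
prologue pushed ['r2', 'r3', 'r6'] at ['0xb5', '0xb4', '0xb3']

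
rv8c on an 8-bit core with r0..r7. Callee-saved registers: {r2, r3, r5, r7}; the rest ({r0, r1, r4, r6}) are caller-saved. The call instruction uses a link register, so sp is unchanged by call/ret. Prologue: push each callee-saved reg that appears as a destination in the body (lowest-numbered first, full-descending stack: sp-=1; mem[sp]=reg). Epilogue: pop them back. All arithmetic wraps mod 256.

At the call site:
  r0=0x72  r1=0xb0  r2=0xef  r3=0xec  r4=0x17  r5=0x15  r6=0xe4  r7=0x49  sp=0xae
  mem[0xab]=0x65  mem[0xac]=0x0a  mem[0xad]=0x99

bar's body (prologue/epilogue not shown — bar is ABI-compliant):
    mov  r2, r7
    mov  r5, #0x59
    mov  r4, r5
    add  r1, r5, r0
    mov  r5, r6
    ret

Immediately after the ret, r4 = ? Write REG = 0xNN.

REG = 0x59

prologue: push r2 → mem[0xad]=0xef, sp=0xad
prologue: push r5 → mem[0xac]=0x15, sp=0xac
body[0] mov  r2, r7 → r2=0x49
body[1] mov  r5, #0x59 → r5=0x59
body[2] mov  r4, r5 → r4=0x59
body[3] add  r1, r5, r0 → r1=0xcb
body[4] mov  r5, r6 → r5=0xe4
epilogue: pop r5=0x15, sp=0xad
epilogue: pop r2=0xef, sp=0xae
r4 is caller-saved → body value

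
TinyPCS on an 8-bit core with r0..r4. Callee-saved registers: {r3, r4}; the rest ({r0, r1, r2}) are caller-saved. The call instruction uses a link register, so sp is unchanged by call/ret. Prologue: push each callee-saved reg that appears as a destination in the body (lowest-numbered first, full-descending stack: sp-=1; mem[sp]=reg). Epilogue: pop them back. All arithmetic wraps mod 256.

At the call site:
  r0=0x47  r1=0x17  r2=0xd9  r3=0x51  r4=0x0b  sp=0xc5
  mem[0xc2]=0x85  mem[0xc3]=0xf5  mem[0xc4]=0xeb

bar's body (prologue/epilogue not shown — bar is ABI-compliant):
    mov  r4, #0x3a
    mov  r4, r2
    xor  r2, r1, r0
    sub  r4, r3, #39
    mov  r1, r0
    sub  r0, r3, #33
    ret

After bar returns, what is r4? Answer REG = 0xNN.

REG = 0x0b

prologue: push r4 → mem[0xc4]=0x0b, sp=0xc4
body[0] mov  r4, #0x3a → r4=0x3a
body[1] mov  r4, r2 → r4=0xd9
body[2] xor  r2, r1, r0 → r2=0x50
body[3] sub  r4, r3, #39 → r4=0x2a
body[4] mov  r1, r0 → r1=0x47
body[5] sub  r0, r3, #33 → r0=0x30
epilogue: pop r4=0x0b, sp=0xc5
r4 is callee-saved → restored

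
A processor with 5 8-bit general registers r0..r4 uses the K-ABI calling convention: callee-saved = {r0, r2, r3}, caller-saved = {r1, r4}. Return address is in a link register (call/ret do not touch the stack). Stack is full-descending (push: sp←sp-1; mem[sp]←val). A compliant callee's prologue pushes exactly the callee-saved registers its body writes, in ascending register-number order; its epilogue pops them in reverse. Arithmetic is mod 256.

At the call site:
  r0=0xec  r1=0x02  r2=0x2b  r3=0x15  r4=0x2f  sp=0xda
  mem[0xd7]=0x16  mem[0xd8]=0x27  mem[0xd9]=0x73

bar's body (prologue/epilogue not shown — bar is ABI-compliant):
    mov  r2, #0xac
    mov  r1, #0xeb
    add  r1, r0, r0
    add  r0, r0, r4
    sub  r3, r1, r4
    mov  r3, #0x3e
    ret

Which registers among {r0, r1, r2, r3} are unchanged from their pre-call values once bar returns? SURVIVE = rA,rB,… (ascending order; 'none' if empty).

prologue: push r0 → mem[0xd9]=0xec, sp=0xd9
prologue: push r2 → mem[0xd8]=0x2b, sp=0xd8
prologue: push r3 → mem[0xd7]=0x15, sp=0xd7
body[0] mov  r2, #0xac → r2=0xac
body[1] mov  r1, #0xeb → r1=0xeb
body[2] add  r1, r0, r0 → r1=0xd8
body[3] add  r0, r0, r4 → r0=0x1b
body[4] sub  r3, r1, r4 → r3=0xa9
body[5] mov  r3, #0x3e → r3=0x3e
epilogue: pop r3=0x15, sp=0xd8
epilogue: pop r2=0x2b, sp=0xd9
epilogue: pop r0=0xec, sp=0xda
r0: callee-saved, written=True
r1: caller-saved, written=True
r2: callee-saved, written=True
r3: callee-saved, written=True

SURVIVE = r0,r2,r3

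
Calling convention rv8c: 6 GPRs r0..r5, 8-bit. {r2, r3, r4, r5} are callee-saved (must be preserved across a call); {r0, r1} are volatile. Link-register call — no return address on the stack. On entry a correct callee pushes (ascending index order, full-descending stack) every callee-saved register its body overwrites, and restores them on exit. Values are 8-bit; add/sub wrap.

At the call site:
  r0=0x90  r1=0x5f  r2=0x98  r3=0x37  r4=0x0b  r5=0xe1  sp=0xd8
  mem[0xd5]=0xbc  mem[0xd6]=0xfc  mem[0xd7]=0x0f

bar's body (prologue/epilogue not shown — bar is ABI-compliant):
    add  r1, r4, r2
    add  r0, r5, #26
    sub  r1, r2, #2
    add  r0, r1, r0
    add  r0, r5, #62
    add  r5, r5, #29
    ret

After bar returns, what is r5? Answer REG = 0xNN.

prologue: push r5 → mem[0xd7]=0xe1, sp=0xd7
body[0] add  r1, r4, r2 → r1=0xa3
body[1] add  r0, r5, #26 → r0=0xfb
body[2] sub  r1, r2, #2 → r1=0x96
body[3] add  r0, r1, r0 → r0=0x91
body[4] add  r0, r5, #62 → r0=0x1f
body[5] add  r5, r5, #29 → r5=0xfe
epilogue: pop r5=0xe1, sp=0xd8
r5 is callee-saved → restored

REG = 0xe1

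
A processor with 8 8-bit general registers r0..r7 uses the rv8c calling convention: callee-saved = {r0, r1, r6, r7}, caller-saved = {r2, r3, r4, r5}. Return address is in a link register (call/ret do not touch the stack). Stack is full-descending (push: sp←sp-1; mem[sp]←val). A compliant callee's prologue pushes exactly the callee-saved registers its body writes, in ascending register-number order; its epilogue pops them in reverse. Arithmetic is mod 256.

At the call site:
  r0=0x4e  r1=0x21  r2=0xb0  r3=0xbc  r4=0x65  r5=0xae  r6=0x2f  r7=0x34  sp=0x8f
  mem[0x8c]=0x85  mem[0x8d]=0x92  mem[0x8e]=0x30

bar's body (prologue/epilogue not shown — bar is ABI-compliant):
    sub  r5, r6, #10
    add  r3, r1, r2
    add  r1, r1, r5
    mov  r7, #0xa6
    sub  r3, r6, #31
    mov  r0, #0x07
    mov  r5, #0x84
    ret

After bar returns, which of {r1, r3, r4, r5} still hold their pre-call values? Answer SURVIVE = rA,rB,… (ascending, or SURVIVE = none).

SURVIVE = r1,r4

prologue: push r0 → mem[0x8e]=0x4e, sp=0x8e
prologue: push r1 → mem[0x8d]=0x21, sp=0x8d
prologue: push r7 → mem[0x8c]=0x34, sp=0x8c
body[0] sub  r5, r6, #10 → r5=0x25
body[1] add  r3, r1, r2 → r3=0xd1
body[2] add  r1, r1, r5 → r1=0x46
body[3] mov  r7, #0xa6 → r7=0xa6
body[4] sub  r3, r6, #31 → r3=0x10
body[5] mov  r0, #0x07 → r0=0x07
body[6] mov  r5, #0x84 → r5=0x84
epilogue: pop r7=0x34, sp=0x8d
epilogue: pop r1=0x21, sp=0x8e
epilogue: pop r0=0x4e, sp=0x8f
r1: callee-saved, written=True
r3: caller-saved, written=True
r4: caller-saved, written=False
r5: caller-saved, written=True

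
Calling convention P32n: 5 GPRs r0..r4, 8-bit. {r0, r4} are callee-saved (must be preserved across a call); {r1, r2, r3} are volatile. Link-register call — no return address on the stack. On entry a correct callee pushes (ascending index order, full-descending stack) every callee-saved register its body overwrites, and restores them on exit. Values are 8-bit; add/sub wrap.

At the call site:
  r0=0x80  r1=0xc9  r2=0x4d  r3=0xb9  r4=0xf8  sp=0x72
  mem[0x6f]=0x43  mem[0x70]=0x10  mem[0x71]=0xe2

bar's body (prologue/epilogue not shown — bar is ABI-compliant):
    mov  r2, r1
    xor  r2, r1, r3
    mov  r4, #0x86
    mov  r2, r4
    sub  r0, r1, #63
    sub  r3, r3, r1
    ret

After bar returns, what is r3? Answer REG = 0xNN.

REG = 0xf0

prologue: push r0 -> mem[0x71]=0x80, sp=0x71
prologue: push r4 -> mem[0x70]=0xf8, sp=0x70
body[0] mov  r2, r1 -> r2=0xc9
body[1] xor  r2, r1, r3 -> r2=0x70
body[2] mov  r4, #0x86 -> r4=0x86
body[3] mov  r2, r4 -> r2=0x86
body[4] sub  r0, r1, #63 -> r0=0x8a
body[5] sub  r3, r3, r1 -> r3=0xf0
epilogue: pop r4=0xf8, sp=0x71
epilogue: pop r0=0x80, sp=0x72
r3 is caller-saved -> body value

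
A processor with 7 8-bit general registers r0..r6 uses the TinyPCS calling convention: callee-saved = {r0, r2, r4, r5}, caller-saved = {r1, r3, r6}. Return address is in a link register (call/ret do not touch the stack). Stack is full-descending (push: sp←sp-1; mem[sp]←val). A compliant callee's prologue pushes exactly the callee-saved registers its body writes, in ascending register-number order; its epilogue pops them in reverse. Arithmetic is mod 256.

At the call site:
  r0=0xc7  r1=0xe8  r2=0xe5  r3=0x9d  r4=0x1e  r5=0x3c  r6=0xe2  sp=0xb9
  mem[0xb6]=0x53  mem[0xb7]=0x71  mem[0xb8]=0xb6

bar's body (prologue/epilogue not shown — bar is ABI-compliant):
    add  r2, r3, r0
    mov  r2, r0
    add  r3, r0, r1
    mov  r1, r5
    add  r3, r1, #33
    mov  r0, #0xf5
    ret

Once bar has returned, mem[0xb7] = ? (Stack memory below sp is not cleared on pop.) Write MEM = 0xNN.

prologue: push r0 → mem[0xb8]=0xc7, sp=0xb8
prologue: push r2 → mem[0xb7]=0xe5, sp=0xb7
body[0] add  r2, r3, r0 → r2=0x64
body[1] mov  r2, r0 → r2=0xc7
body[2] add  r3, r0, r1 → r3=0xaf
body[3] mov  r1, r5 → r1=0x3c
body[4] add  r3, r1, #33 → r3=0x5d
body[5] mov  r0, #0xf5 → r0=0xf5
epilogue: pop r2=0xe5, sp=0xb8
epilogue: pop r0=0xc7, sp=0xb9
prologue pushed ['r0', 'r2'] at ['0xb8', '0xb7']

MEM = 0xe5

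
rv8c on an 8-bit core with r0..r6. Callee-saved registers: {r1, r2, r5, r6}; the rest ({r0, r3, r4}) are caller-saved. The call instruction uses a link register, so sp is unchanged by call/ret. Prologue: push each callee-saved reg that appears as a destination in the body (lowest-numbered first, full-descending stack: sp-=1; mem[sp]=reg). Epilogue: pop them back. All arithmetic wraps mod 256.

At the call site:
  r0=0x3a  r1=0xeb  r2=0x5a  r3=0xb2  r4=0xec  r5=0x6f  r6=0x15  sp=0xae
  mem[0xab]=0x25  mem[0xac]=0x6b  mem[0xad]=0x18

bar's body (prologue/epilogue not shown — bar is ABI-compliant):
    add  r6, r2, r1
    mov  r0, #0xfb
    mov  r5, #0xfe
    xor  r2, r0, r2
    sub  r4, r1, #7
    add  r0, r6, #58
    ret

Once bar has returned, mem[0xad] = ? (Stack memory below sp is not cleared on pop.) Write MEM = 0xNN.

MEM = 0x5a

prologue: push r2 → mem[0xad]=0x5a, sp=0xad
prologue: push r5 → mem[0xac]=0x6f, sp=0xac
prologue: push r6 → mem[0xab]=0x15, sp=0xab
body[0] add  r6, r2, r1 → r6=0x45
body[1] mov  r0, #0xfb → r0=0xfb
body[2] mov  r5, #0xfe → r5=0xfe
body[3] xor  r2, r0, r2 → r2=0xa1
body[4] sub  r4, r1, #7 → r4=0xe4
body[5] add  r0, r6, #58 → r0=0x7f
epilogue: pop r6=0x15, sp=0xac
epilogue: pop r5=0x6f, sp=0xad
epilogue: pop r2=0x5a, sp=0xae
prologue pushed ['r2', 'r5', 'r6'] at ['0xad', '0xac', '0xab']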